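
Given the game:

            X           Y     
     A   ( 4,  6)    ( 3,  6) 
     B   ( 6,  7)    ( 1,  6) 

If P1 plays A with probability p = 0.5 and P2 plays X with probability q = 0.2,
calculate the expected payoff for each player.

E[P1] = 2.6, E[P2] = 6.1

Work:
E[P1] = p·q·π₁(A,X) + p·(1-q)·π₁(A,Y) + (1-p)·q·π₁(B,X) + (1-p)·(1-q)·π₁(B,Y)
= 0.5·0.2·4 + 0.5·0.8·3 + 0.5·0.2·6 + 0.5·0.8·1
= 2.6

E[P2] = 6.1 (similar calculation)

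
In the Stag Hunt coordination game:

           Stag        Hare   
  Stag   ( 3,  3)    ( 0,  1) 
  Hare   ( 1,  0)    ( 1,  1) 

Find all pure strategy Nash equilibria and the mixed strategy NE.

Pure NE: (Stag, Stag) and (Hare, Hare); Mixed NE: p = 0.3333, q = 0.3333

Work:
Check pure NE:
(Stag, Stag): (3, 3) - no unilateral deviation beneficial
(Hare, Hare): (1, 1) - no unilateral deviation beneficial
Mixed NE: P1 plays Stag with p = 0.3333, P2 plays Stag with q = 0.3333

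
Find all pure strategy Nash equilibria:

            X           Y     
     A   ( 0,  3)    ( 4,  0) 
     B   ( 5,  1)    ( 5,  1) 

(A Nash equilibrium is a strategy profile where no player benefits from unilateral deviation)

Nash equilibrium: (B, X), (B, Y)

Work:
Best responses:
  P1 vs X: payoffs [0, 5] → best response B (payoff 5)
  P1 vs Y: payoffs [4, 5] → best response B (payoff 5)
  P2 vs A: payoffs [3, 0] → best response X (payoff 3)
  P2 vs B: payoffs [1, 1] → best response X/Y (payoff 1)
Mutual best responses: (B,X), (B,Y) → Nash equilibria.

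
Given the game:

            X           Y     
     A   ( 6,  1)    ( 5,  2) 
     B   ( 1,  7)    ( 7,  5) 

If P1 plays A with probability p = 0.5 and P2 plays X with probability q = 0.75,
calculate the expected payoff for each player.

E[P1] = 4.125, E[P2] = 3.875

Work:
E[P1] = p·q·π₁(A,X) + p·(1-q)·π₁(A,Y) + (1-p)·q·π₁(B,X) + (1-p)·(1-q)·π₁(B,Y)
= 0.5·0.75·6 + 0.5·0.25·5 + 0.5·0.75·1 + 0.5·0.25·7
= 4.125

E[P2] = 3.875 (similar calculation)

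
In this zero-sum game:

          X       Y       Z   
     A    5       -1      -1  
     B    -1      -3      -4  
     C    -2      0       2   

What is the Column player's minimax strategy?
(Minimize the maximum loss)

Column should play Y, value = 0

Work:
Column player minimizes Row's maximum payoff:
Column X: max payoff to Row = 5
Column Y: max payoff to Row = 0
Column Z: max payoff to Row = 2
Minimum is 0, achieved by column Y.
Minimax strategy: Y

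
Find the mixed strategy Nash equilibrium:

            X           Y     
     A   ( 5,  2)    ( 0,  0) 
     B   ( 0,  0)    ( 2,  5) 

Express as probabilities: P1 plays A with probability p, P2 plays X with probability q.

p = 0.7143, q = 0.2857

Work:
Find probabilities that make opponent indifferent:
P2 chooses q to make P1 indifferent between A and B
P1 chooses p to make P2 indifferent between X and Y
Mixed NE: P1 plays (A: 0.7143, B: 0.2857), P2 plays (X: 0.2857, Y: 0.7143)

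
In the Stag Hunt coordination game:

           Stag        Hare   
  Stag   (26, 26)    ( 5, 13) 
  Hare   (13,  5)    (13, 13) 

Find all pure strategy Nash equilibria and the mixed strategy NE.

Pure NE: (Stag, Stag) and (Hare, Hare); Mixed NE: p = 0.381, q = 0.381

Work:
Check pure NE:
(Stag, Stag): (26, 26) - no unilateral deviation beneficial
(Hare, Hare): (13, 13) - no unilateral deviation beneficial
Mixed NE: P1 plays Stag with p = 0.381, P2 plays Stag with q = 0.381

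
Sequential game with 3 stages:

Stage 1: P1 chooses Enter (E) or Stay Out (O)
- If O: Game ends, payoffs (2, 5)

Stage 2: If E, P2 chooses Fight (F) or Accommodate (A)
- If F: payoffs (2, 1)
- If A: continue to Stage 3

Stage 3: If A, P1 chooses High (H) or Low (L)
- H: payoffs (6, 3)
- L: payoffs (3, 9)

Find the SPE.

SPE: (E, A, H); Outcome (6, 3)

Work:
Stage 3: P1 chooses H (6 vs 3)
Stage 2: P2: F->1, A->3 (anticipating H). Choose A
Stage 1: P1: O->2, E->6 (anticipating A, H). Choose E
SPE path: E -> A -> H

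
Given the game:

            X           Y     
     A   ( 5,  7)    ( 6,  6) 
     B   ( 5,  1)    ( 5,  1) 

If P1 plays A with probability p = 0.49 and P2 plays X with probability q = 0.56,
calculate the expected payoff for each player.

E[P1] = 5.2156, E[P2] = 3.7244

Work:
E[P1] = p·q·π₁(A,X) + p·(1-q)·π₁(A,Y) + (1-p)·q·π₁(B,X) + (1-p)·(1-q)·π₁(B,Y)
= 0.49·0.56·5 + 0.49·0.44·6 + 0.51·0.56·5 + 0.51·0.44·5
= 5.2156

E[P2] = 3.7244 (similar calculation)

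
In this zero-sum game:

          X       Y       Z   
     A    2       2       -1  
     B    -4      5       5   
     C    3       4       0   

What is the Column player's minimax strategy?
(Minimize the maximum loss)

Column should play X, value = 3

Work:
Column player minimizes Row's maximum payoff:
Column X: max payoff to Row = 3
Column Y: max payoff to Row = 5
Column Z: max payoff to Row = 5
Minimum is 3, achieved by column X.
Minimax strategy: X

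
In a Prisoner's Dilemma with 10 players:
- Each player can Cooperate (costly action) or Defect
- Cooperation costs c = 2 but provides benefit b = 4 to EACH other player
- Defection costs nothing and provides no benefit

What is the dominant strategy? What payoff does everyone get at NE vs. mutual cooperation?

Dominant: Defect; NE payoff = 0; Coop payoff = 34

Work:
Defect dominates (saves cost c = 2, benefit to others is external)
NE: All defect → everyone gets 0
If all cooperate: each receives (9)×4 - 2 = 34
Social dilemma: 34 > 0 but NE gives 0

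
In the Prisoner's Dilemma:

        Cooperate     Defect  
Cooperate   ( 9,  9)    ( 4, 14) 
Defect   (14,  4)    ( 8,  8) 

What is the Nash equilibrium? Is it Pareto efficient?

(Defect, Defect) is NE; not Pareto efficient

Work:
Defect dominates Cooperate for both players:
If P2 cooperates: Defect (14) > Cooperate (9)
If P2 defects: Defect (8) > Cooperate (4)
NE: (Defect, Defect) with payoff (8, 8)
But (Cooperate, Cooperate) = (9, 9) Pareto dominates (8, 8)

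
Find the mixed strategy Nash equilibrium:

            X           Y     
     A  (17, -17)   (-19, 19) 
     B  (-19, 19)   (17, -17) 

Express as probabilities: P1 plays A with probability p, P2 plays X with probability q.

p = 0.5, q = 0.5

Work:
Find probabilities that make opponent indifferent:
P2 chooses q to make P1 indifferent between A and B
P1 chooses p to make P2 indifferent between X and Y
Mixed NE: P1 plays (A: 0.5, B: 0.5), P2 plays (X: 0.5, Y: 0.5)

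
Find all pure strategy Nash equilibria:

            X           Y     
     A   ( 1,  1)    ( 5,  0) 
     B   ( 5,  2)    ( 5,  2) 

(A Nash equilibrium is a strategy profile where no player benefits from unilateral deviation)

Nash equilibrium: (B, X), (B, Y)

Work:
Best responses:
  P1 vs X: payoffs [1, 5] → best response B (payoff 5)
  P1 vs Y: payoffs [5, 5] → best response A/B (payoff 5)
  P2 vs A: payoffs [1, 0] → best response X (payoff 1)
  P2 vs B: payoffs [2, 2] → best response X/Y (payoff 2)
Mutual best responses: (B,X), (B,Y) → Nash equilibria.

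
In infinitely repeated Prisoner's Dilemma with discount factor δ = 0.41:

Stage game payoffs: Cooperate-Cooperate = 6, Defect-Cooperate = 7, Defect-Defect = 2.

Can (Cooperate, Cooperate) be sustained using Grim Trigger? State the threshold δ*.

δ* = 0.2; since δ = 0.41 ≥ 0.2, cooperation can be sustained

Work:
For Grim Trigger:
Cooperate forever: 6/(1-δ)
Defect then punished: 7 + 2·δ/(1-δ)
Need: 6/(1-δ) ≥ 7 + 2·δ/(1-δ)
Solving: δ ≥ (T-R)/(T-P) = (7-6)/(7-2) = 0.2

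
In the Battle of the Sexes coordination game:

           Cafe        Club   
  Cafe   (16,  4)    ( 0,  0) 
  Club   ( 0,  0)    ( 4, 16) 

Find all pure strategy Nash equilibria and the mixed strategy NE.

Pure NE: (Cafe, Cafe) and (Club, Club); Mixed NE: p = 0.8, q = 0.2

Work:
Check pure NE:
(Cafe, Cafe): (16, 4) - no unilateral deviation beneficial
(Club, Club): (4, 16) - no unilateral deviation beneficial
Mixed NE: P1 plays Cafe with p = 0.8, P2 plays Cafe with q = 0.2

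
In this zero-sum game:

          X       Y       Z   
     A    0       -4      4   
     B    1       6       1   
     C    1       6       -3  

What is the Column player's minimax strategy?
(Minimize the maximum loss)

Column should play X, value = 1

Work:
Column player minimizes Row's maximum payoff:
Column X: max payoff to Row = 1
Column Y: max payoff to Row = 6
Column Z: max payoff to Row = 4
Minimum is 1, achieved by column X.
Minimax strategy: X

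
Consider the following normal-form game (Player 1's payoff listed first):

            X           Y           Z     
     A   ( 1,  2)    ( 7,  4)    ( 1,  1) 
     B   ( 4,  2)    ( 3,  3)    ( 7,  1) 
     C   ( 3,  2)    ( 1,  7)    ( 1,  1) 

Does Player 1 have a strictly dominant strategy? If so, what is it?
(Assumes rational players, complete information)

No strictly dominant strategy exists for Player 1

Work:
A strategy strictly dominates another if it gives a strictly higher payoff against every opponent action. Compare each pair of P1's strategies column-by-column:
  A vs B: [1 vs 4, 7 vs 3, 1 vs 7] → A does not strictly dominate B (column X: 1 ≤ 4)
  A vs C: [1 vs 3, 7 vs 1, 1 vs 1] → A does not strictly dominate C (column X: 1 ≤ 3)
  B vs A: [4 vs 1, 3 vs 7, 7 vs 1] → B does not strictly dominate A (column Y: 3 ≤ 7)
  B vs C: [4 vs 3, 3 vs 1, 7 vs 1] → B strictly dominates C
  C vs A: [3 vs 1, 1 vs 7, 1 vs 1] → C does not strictly dominate A (column Y: 1 ≤ 7)
  C vs B: [3 vs 4, 1 vs 3, 1 vs 7] → C does not strictly dominate B (column X: 3 ≤ 4)
No single strategy strictly dominates all others → no strictly dominant strategy.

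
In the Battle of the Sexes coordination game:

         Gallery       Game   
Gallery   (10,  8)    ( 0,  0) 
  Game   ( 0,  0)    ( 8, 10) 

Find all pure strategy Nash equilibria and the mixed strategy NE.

Pure NE: (Gallery, Gallery) and (Game, Game); Mixed NE: p = 0.5556, q = 0.4444

Work:
Check pure NE:
(Gallery, Gallery): (10, 8) - no unilateral deviation beneficial
(Game, Game): (8, 10) - no unilateral deviation beneficial
Mixed NE: P1 plays Gallery with p = 0.5556, P2 plays Gallery with q = 0.4444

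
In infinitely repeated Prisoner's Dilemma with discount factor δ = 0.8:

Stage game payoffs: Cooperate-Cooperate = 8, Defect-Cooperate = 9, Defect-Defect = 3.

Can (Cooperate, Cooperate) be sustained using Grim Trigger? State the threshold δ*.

δ* = 0.1667; since δ = 0.8 ≥ 0.1667, cooperation can be sustained

Work:
For Grim Trigger:
Cooperate forever: 8/(1-δ)
Defect then punished: 9 + 3·δ/(1-δ)
Need: 8/(1-δ) ≥ 9 + 3·δ/(1-δ)
Solving: δ ≥ (T-R)/(T-P) = (9-8)/(9-3) = 0.1667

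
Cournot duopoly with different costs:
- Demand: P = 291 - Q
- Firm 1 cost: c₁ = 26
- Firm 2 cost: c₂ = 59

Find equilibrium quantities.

q₁* = 99.33, q₂* = 66.33

Work:
Reaction: q₁ = (291 - 26 - q₂)/2
Reaction: q₂ = (291 - 59 - q₁)/2
Solve simultaneously:
q₁* = (291 - 2×26 + 59)/3 = 99.33
q₂* = (291 - 2×59 + 26)/3 = 66.33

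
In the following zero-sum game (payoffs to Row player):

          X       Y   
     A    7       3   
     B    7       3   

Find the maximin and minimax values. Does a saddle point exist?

Maximin = 3, Minimax = 3, Saddle: True

Work:
Row minimums: [3, 3] → maximin = 3
Column maximums: [7, 3] → minimax = 3
Saddle point exists! Game value = 3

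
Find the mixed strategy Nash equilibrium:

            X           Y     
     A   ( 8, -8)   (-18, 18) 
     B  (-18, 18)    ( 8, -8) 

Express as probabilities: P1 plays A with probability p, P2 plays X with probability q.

p = 0.5, q = 0.5

Work:
Find probabilities that make opponent indifferent:
P2 chooses q to make P1 indifferent between A and B
P1 chooses p to make P2 indifferent between X and Y
Mixed NE: P1 plays (A: 0.5, B: 0.5), P2 plays (X: 0.5, Y: 0.5)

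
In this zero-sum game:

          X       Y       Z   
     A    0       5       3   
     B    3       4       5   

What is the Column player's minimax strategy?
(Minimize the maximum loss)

Column should play X, value = 3

Work:
Column player minimizes Row's maximum payoff:
Column X: max payoff to Row = 3
Column Y: max payoff to Row = 5
Column Z: max payoff to Row = 5
Minimum is 3, achieved by column X.
Minimax strategy: X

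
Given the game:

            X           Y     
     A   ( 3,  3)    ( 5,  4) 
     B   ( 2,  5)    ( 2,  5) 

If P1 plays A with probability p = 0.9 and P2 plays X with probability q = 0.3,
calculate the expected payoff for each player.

E[P1] = 4.16, E[P2] = 3.83

Work:
E[P1] = p·q·π₁(A,X) + p·(1-q)·π₁(A,Y) + (1-p)·q·π₁(B,X) + (1-p)·(1-q)·π₁(B,Y)
= 0.9·0.3·3 + 0.9·0.7·5 + 0.1·0.3·2 + 0.1·0.7·2
= 4.16

E[P2] = 3.83 (similar calculation)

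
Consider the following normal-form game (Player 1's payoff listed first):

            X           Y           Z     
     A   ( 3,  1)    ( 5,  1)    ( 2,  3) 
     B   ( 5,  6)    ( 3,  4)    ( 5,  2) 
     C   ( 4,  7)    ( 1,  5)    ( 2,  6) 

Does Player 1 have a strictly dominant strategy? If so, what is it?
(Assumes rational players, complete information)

No strictly dominant strategy exists for Player 1

Work:
A strategy strictly dominates another if it gives a strictly higher payoff against every opponent action. Compare each pair of P1's strategies column-by-column:
  A vs B: [3 vs 5, 5 vs 3, 2 vs 5] → A does not strictly dominate B (column X: 3 ≤ 5)
  A vs C: [3 vs 4, 5 vs 1, 2 vs 2] → A does not strictly dominate C (column X: 3 ≤ 4)
  B vs A: [5 vs 3, 3 vs 5, 5 vs 2] → B does not strictly dominate A (column Y: 3 ≤ 5)
  B vs C: [5 vs 4, 3 vs 1, 5 vs 2] → B strictly dominates C
  C vs A: [4 vs 3, 1 vs 5, 2 vs 2] → C does not strictly dominate A (column Y: 1 ≤ 5)
  C vs B: [4 vs 5, 1 vs 3, 2 vs 5] → C does not strictly dominate B (column X: 4 ≤ 5)
No single strategy strictly dominates all others → no strictly dominant strategy.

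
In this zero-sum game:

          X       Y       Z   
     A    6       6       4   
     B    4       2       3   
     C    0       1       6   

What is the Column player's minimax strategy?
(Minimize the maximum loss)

Column should play X or Y or Z (all achieve the minimum), value = 6

Work:
Column player minimizes Row's maximum payoff:
Column X: max payoff to Row = 6
Column Y: max payoff to Row = 6
Column Z: max payoff to Row = 6
Minimum is 6, achieved by columns X, Y, Z (tied).
Each of X or Y or Z is a minimax strategy.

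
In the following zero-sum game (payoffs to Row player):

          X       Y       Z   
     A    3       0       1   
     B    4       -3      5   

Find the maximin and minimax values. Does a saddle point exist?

Maximin = 0, Minimax = 0, Saddle: True

Work:
Row minimums: [0, -3] → maximin = 0
Column maximums: [4, 0, 5] → minimax = 0
Saddle point exists! Game value = 0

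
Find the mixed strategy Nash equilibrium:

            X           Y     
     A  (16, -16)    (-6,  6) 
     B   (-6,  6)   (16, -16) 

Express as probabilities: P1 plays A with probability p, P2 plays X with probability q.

p = 0.5, q = 0.5

Work:
Find probabilities that make opponent indifferent:
P2 chooses q to make P1 indifferent between A and B
P1 chooses p to make P2 indifferent between X and Y
Mixed NE: P1 plays (A: 0.5, B: 0.5), P2 plays (X: 0.5, Y: 0.5)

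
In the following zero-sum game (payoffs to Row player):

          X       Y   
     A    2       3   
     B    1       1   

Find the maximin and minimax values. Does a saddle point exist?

Maximin = 2, Minimax = 2, Saddle: True

Work:
Row minimums: [2, 1] → maximin = 2
Column maximums: [2, 3] → minimax = 2
Saddle point exists! Game value = 2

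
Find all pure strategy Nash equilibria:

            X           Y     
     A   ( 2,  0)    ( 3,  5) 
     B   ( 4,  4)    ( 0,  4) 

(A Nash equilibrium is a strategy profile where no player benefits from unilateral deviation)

Nash equilibrium: (A, Y), (B, X)

Work:
Best responses:
  P1 vs X: payoffs [2, 4] → best response B (payoff 4)
  P1 vs Y: payoffs [3, 0] → best response A (payoff 3)
  P2 vs A: payoffs [0, 5] → best response Y (payoff 5)
  P2 vs B: payoffs [4, 4] → best response X/Y (payoff 4)
Mutual best responses: (A,Y), (B,X) → Nash equilibria.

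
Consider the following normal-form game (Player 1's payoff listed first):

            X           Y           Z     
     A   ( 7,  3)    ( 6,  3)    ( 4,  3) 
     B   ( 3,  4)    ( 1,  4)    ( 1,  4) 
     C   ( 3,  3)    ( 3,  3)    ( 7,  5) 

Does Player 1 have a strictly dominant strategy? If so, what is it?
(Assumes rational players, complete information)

No strictly dominant strategy exists for Player 1

Work:
A strategy strictly dominates another if it gives a strictly higher payoff against every opponent action. Compare each pair of P1's strategies column-by-column:
  A vs B: [7 vs 3, 6 vs 1, 4 vs 1] → A strictly dominates B
  A vs C: [7 vs 3, 6 vs 3, 4 vs 7] → A does not strictly dominate C (column Z: 4 ≤ 7)
  B vs A: [3 vs 7, 1 vs 6, 1 vs 4] → B does not strictly dominate A (column X: 3 ≤ 7)
  B vs C: [3 vs 3, 1 vs 3, 1 vs 7] → B does not strictly dominate C (column X: 3 ≤ 3)
  C vs A: [3 vs 7, 3 vs 6, 7 vs 4] → C does not strictly dominate A (column X: 3 ≤ 7)
  C vs B: [3 vs 3, 3 vs 1, 7 vs 1] → C does not strictly dominate B (column X: 3 ≤ 3)
No single strategy strictly dominates all others → no strictly dominant strategy.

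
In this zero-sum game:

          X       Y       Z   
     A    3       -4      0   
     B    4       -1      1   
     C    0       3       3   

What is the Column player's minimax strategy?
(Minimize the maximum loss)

Column should play Y or Z (all achieve the minimum), value = 3

Work:
Column player minimizes Row's maximum payoff:
Column X: max payoff to Row = 4
Column Y: max payoff to Row = 3
Column Z: max payoff to Row = 3
Minimum is 3, achieved by columns Y, Z (tied).
Each of Y or Z is a minimax strategy.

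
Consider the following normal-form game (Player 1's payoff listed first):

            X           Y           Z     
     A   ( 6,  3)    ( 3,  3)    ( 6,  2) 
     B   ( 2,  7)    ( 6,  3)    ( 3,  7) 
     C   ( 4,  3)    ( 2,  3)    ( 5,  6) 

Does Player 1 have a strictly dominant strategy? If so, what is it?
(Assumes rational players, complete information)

No strictly dominant strategy exists for Player 1

Work:
A strategy strictly dominates another if it gives a strictly higher payoff against every opponent action. Compare each pair of P1's strategies column-by-column:
  A vs B: [6 vs 2, 3 vs 6, 6 vs 3] → A does not strictly dominate B (column Y: 3 ≤ 6)
  A vs C: [6 vs 4, 3 vs 2, 6 vs 5] → A strictly dominates C
  B vs A: [2 vs 6, 6 vs 3, 3 vs 6] → B does not strictly dominate A (column X: 2 ≤ 6)
  B vs C: [2 vs 4, 6 vs 2, 3 vs 5] → B does not strictly dominate C (column X: 2 ≤ 4)
  C vs A: [4 vs 6, 2 vs 3, 5 vs 6] → C does not strictly dominate A (column X: 4 ≤ 6)
  C vs B: [4 vs 2, 2 vs 6, 5 vs 3] → C does not strictly dominate B (column Y: 2 ≤ 6)
No single strategy strictly dominates all others → no strictly dominant strategy.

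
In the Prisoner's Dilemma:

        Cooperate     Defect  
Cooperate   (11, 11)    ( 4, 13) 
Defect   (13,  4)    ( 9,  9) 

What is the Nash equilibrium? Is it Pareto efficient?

(Defect, Defect) is NE; not Pareto efficient

Work:
Defect dominates Cooperate for both players:
If P2 cooperates: Defect (13) > Cooperate (11)
If P2 defects: Defect (9) > Cooperate (4)
NE: (Defect, Defect) with payoff (9, 9)
But (Cooperate, Cooperate) = (11, 11) Pareto dominates (9, 9)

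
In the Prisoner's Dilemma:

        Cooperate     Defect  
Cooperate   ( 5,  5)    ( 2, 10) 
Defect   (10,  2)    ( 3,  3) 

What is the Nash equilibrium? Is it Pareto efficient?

(Defect, Defect) is NE; not Pareto efficient

Work:
Defect dominates Cooperate for both players:
If P2 cooperates: Defect (10) > Cooperate (5)
If P2 defects: Defect (3) > Cooperate (2)
NE: (Defect, Defect) with payoff (3, 3)
But (Cooperate, Cooperate) = (5, 5) Pareto dominates (3, 3)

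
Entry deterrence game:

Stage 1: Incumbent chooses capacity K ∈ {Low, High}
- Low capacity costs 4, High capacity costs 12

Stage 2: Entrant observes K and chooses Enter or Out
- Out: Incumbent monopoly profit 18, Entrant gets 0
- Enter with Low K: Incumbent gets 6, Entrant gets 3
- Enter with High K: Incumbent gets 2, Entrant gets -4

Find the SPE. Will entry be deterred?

SPE: (High, Enter|Low, Out|High); Entry deterred. Incumbent net profit = 6

Work:
After Low K: Entrant enters (3 > 0)
After High K: Entrant stays out (-4 < 0)
Incumbent: Low → 6−4=2, High → 18−12=6
Incumbent chooses High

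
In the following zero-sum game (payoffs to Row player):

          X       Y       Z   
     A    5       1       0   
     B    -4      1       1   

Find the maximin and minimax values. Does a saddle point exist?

Maximin = 0, Minimax = 1, Saddle: False

Work:
Row minimums: [0, -4] → maximin = 0
Column maximums: [5, 1, 1] → minimax = 1
No saddle point (maximin ≠ minimax). Mixed strategy needed.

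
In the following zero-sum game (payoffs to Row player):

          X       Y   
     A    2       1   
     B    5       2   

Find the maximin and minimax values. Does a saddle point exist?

Maximin = 2, Minimax = 2, Saddle: True

Work:
Row minimums: [1, 2] → maximin = 2
Column maximums: [5, 2] → minimax = 2
Saddle point exists! Game value = 2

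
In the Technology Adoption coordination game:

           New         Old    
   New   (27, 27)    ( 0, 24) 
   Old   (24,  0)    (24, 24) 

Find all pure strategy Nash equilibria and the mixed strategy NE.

Pure NE: (New, New) and (Old, Old); Mixed NE: p = 0.8889, q = 0.8889

Work:
Check pure NE:
(New, New): (27, 27) - no unilateral deviation beneficial
(Old, Old): (24, 24) - no unilateral deviation beneficial
Mixed NE: P1 plays New with p = 0.8889, P2 plays New with q = 0.8889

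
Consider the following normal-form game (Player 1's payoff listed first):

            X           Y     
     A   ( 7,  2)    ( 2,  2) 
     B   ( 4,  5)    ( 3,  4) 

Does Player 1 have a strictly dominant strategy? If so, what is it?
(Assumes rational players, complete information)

No strictly dominant strategy exists for Player 1

Work:
A strategy strictly dominates another if it gives a strictly higher payoff against every opponent action. Compare each pair of P1's strategies column-by-column:
  A vs B: [7 vs 4, 2 vs 3] → A does not strictly dominate B (column Y: 2 ≤ 3)
  B vs A: [4 vs 7, 3 vs 2] → B does not strictly dominate A (column X: 4 ≤ 7)
No single strategy strictly dominates all others → no strictly dominant strategy.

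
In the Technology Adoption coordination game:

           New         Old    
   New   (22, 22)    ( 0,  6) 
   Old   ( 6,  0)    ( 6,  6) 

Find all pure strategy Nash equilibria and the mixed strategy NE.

Pure NE: (New, New) and (Old, Old); Mixed NE: p = 0.2727, q = 0.2727

Work:
Check pure NE:
(New, New): (22, 22) - no unilateral deviation beneficial
(Old, Old): (6, 6) - no unilateral deviation beneficial
Mixed NE: P1 plays New with p = 0.2727, P2 plays New with q = 0.2727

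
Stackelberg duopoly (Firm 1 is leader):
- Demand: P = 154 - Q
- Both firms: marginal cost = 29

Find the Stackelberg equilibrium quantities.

q₁* (leader) = 62.5, q₂* (follower) = 31.25

Work:
Follower's reaction: q₂ = (a - c - q₁)/2
Leader substitutes: π₁ = q₁·(a - q₁ - (a-c-q₁)/2 - c)
FOC: q₁* = (154 - 29)/2 = 62.50
Then: q₂* = (154 - 29 - 62.5)/2 = 31.25
Leader has first-mover advantage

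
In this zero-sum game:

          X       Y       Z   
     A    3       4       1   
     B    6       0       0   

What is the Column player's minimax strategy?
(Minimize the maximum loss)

Column should play Z, value = 1

Work:
Column player minimizes Row's maximum payoff:
Column X: max payoff to Row = 6
Column Y: max payoff to Row = 4
Column Z: max payoff to Row = 1
Minimum is 1, achieved by column Z.
Minimax strategy: Z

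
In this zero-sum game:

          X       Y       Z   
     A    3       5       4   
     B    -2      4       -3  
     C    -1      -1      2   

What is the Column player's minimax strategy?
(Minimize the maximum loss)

Column should play X, value = 3

Work:
Column player minimizes Row's maximum payoff:
Column X: max payoff to Row = 3
Column Y: max payoff to Row = 5
Column Z: max payoff to Row = 4
Minimum is 3, achieved by column X.
Minimax strategy: X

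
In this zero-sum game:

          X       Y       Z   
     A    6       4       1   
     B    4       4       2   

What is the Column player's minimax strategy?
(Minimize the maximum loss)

Column should play Z, value = 2

Work:
Column player minimizes Row's maximum payoff:
Column X: max payoff to Row = 6
Column Y: max payoff to Row = 4
Column Z: max payoff to Row = 2
Minimum is 2, achieved by column Z.
Minimax strategy: Z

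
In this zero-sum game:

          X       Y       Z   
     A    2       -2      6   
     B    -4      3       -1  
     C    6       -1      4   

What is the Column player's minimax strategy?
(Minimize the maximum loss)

Column should play Y, value = 3

Work:
Column player minimizes Row's maximum payoff:
Column X: max payoff to Row = 6
Column Y: max payoff to Row = 3
Column Z: max payoff to Row = 6
Minimum is 3, achieved by column Y.
Minimax strategy: Y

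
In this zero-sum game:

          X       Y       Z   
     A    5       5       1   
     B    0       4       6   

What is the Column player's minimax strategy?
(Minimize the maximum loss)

Column should play X or Y (all achieve the minimum), value = 5

Work:
Column player minimizes Row's maximum payoff:
Column X: max payoff to Row = 5
Column Y: max payoff to Row = 5
Column Z: max payoff to Row = 6
Minimum is 5, achieved by columns X, Y (tied).
Each of X or Y is a minimax strategy.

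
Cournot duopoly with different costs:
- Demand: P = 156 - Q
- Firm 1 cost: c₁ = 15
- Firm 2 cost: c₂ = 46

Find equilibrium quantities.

q₁* = 57.33, q₂* = 26.33

Work:
Reaction: q₁ = (156 - 15 - q₂)/2
Reaction: q₂ = (156 - 46 - q₁)/2
Solve simultaneously:
q₁* = (156 - 2×15 + 46)/3 = 57.33
q₂* = (156 - 2×46 + 15)/3 = 26.33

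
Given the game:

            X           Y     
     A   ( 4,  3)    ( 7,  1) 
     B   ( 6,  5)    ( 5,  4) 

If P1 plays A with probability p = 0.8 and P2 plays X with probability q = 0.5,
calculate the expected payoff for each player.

E[P1] = 5.5, E[P2] = 2.5

Work:
E[P1] = p·q·π₁(A,X) + p·(1-q)·π₁(A,Y) + (1-p)·q·π₁(B,X) + (1-p)·(1-q)·π₁(B,Y)
= 0.8·0.5·4 + 0.8·0.5·7 + 0.2·0.5·6 + 0.2·0.5·5
= 5.5

E[P2] = 2.5 (similar calculation)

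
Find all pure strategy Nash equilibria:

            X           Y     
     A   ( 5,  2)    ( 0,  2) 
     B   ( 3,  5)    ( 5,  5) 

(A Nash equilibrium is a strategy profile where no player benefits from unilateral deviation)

Nash equilibrium: (A, X), (B, Y)

Work:
Best responses:
  P1 vs X: payoffs [5, 3] → best response A (payoff 5)
  P1 vs Y: payoffs [0, 5] → best response B (payoff 5)
  P2 vs A: payoffs [2, 2] → best response X/Y (payoff 2)
  P2 vs B: payoffs [5, 5] → best response X/Y (payoff 5)
Mutual best responses: (A,X), (B,Y) → Nash equilibria.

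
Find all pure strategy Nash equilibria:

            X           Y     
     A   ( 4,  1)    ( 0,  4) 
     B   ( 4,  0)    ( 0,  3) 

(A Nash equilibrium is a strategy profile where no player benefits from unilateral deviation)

Nash equilibrium: (A, Y), (B, Y)

Work:
Best responses:
  P1 vs X: payoffs [4, 4] → best response A/B (payoff 4)
  P1 vs Y: payoffs [0, 0] → best response A/B (payoff 0)
  P2 vs A: payoffs [1, 4] → best response Y (payoff 4)
  P2 vs B: payoffs [0, 3] → best response Y (payoff 3)
Mutual best responses: (A,Y), (B,Y) → Nash equilibria.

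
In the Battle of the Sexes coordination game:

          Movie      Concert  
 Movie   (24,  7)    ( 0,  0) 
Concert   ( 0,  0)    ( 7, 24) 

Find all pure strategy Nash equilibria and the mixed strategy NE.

Pure NE: (Movie, Movie) and (Concert, Concert); Mixed NE: p = 0.7742, q = 0.2258

Work:
Check pure NE:
(Movie, Movie): (24, 7) - no unilateral deviation beneficial
(Concert, Concert): (7, 24) - no unilateral deviation beneficial
Mixed NE: P1 plays Movie with p = 0.7742, P2 plays Movie with q = 0.2258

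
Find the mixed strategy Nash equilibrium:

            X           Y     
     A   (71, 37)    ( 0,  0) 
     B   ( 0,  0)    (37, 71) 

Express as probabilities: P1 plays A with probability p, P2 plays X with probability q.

p = 0.6574, q = 0.3426

Work:
Find probabilities that make opponent indifferent:
P2 chooses q to make P1 indifferent between A and B
P1 chooses p to make P2 indifferent between X and Y
Mixed NE: P1 plays (A: 0.6574, B: 0.3426), P2 plays (X: 0.3426, Y: 0.6574)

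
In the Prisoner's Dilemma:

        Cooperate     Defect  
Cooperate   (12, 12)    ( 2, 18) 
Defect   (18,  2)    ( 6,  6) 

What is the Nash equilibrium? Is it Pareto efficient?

(Defect, Defect) is NE; not Pareto efficient

Work:
Defect dominates Cooperate for both players:
If P2 cooperates: Defect (18) > Cooperate (12)
If P2 defects: Defect (6) > Cooperate (2)
NE: (Defect, Defect) with payoff (6, 6)
But (Cooperate, Cooperate) = (12, 12) Pareto dominates (6, 6)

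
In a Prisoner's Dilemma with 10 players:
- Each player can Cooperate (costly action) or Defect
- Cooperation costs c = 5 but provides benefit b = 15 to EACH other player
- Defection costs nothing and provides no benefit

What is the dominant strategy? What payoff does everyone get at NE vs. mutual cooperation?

Dominant: Defect; NE payoff = 0; Coop payoff = 130

Work:
Defect dominates (saves cost c = 5, benefit to others is external)
NE: All defect → everyone gets 0
If all cooperate: each receives (9)×15 - 5 = 130
Social dilemma: 130 > 0 but NE gives 0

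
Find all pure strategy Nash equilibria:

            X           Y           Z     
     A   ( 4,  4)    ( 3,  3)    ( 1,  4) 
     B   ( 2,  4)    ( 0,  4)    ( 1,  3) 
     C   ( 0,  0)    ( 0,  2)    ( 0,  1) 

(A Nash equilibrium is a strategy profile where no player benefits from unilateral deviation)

Nash equilibrium: (A, X), (A, Z)

Work:
Best responses:
  P1 vs X: payoffs [4, 2, 0] → best response A (payoff 4)
  P1 vs Y: payoffs [3, 0, 0] → best response A (payoff 3)
  P1 vs Z: payoffs [1, 1, 0] → best response A/B (payoff 1)
  P2 vs A: payoffs [4, 3, 4] → best response X/Z (payoff 4)
  P2 vs B: payoffs [4, 4, 3] → best response X/Y (payoff 4)
  P2 vs C: payoffs [0, 2, 1] → best response Y (payoff 2)
Mutual best responses: (A,X), (A,Z) → Nash equilibria.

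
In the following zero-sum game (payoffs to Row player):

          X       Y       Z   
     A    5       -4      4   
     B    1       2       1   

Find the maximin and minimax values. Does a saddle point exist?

Maximin = 1, Minimax = 2, Saddle: False

Work:
Row minimums: [-4, 1] → maximin = 1
Column maximums: [5, 2, 4] → minimax = 2
No saddle point (maximin ≠ minimax). Mixed strategy needed.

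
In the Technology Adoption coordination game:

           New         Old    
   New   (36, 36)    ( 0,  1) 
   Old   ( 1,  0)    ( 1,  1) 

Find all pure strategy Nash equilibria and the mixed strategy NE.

Pure NE: (New, New) and (Old, Old); Mixed NE: p = 0.0278, q = 0.0278

Work:
Check pure NE:
(New, New): (36, 36) - no unilateral deviation beneficial
(Old, Old): (1, 1) - no unilateral deviation beneficial
Mixed NE: P1 plays New with p = 0.0278, P2 plays New with q = 0.0278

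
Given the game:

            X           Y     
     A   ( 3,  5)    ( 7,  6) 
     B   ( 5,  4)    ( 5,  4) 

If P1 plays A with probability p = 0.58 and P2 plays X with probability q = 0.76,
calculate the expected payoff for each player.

E[P1] = 4.3968, E[P2] = 4.7192

Work:
E[P1] = p·q·π₁(A,X) + p·(1-q)·π₁(A,Y) + (1-p)·q·π₁(B,X) + (1-p)·(1-q)·π₁(B,Y)
= 0.58·0.76·3 + 0.58·0.24·7 + 0.42·0.76·5 + 0.42·0.24·5
= 4.3968

E[P2] = 4.7192 (similar calculation)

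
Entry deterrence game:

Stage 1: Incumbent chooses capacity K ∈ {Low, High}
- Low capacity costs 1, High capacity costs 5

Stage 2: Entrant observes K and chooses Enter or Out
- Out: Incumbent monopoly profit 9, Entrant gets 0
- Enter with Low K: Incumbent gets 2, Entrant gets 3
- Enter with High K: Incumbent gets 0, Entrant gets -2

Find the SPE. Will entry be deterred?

SPE: (High, Enter|Low, Out|High); Entry deterred. Incumbent net profit = 4

Work:
After Low K: Entrant enters (3 > 0)
After High K: Entrant stays out (-2 < 0)
Incumbent: Low → 2−1=1, High → 9−5=4
Incumbent chooses High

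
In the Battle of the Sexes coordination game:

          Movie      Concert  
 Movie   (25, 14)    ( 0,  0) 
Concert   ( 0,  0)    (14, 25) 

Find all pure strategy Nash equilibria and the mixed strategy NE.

Pure NE: (Movie, Movie) and (Concert, Concert); Mixed NE: p = 0.641, q = 0.359

Work:
Check pure NE:
(Movie, Movie): (25, 14) - no unilateral deviation beneficial
(Concert, Concert): (14, 25) - no unilateral deviation beneficial
Mixed NE: P1 plays Movie with p = 0.641, P2 plays Movie with q = 0.359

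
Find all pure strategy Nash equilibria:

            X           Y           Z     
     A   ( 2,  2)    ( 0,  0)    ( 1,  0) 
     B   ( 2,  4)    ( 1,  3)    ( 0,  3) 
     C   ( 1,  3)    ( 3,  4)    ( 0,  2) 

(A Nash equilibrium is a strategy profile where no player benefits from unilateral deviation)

Nash equilibrium: (A, X), (B, X), (C, Y)

Work:
Best responses:
  P1 vs X: payoffs [2, 2, 1] → best response A/B (payoff 2)
  P1 vs Y: payoffs [0, 1, 3] → best response C (payoff 3)
  P1 vs Z: payoffs [1, 0, 0] → best response A (payoff 1)
  P2 vs A: payoffs [2, 0, 0] → best response X (payoff 2)
  P2 vs B: payoffs [4, 3, 3] → best response X (payoff 4)
  P2 vs C: payoffs [3, 4, 2] → best response Y (payoff 4)
Mutual best responses: (A,X), (B,X), (C,Y) → Nash equilibria.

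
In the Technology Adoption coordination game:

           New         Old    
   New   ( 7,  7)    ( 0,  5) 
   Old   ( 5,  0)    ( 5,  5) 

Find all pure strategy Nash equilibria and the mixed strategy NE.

Pure NE: (New, New) and (Old, Old); Mixed NE: p = 0.7143, q = 0.7143

Work:
Check pure NE:
(New, New): (7, 7) - no unilateral deviation beneficial
(Old, Old): (5, 5) - no unilateral deviation beneficial
Mixed NE: P1 plays New with p = 0.7143, P2 plays New with q = 0.7143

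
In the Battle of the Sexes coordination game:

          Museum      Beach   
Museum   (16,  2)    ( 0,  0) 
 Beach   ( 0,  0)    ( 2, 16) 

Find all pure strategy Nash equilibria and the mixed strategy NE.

Pure NE: (Museum, Museum) and (Beach, Beach); Mixed NE: p = 0.8889, q = 0.1111

Work:
Check pure NE:
(Museum, Museum): (16, 2) - no unilateral deviation beneficial
(Beach, Beach): (2, 16) - no unilateral deviation beneficial
Mixed NE: P1 plays Museum with p = 0.8889, P2 plays Museum with q = 0.1111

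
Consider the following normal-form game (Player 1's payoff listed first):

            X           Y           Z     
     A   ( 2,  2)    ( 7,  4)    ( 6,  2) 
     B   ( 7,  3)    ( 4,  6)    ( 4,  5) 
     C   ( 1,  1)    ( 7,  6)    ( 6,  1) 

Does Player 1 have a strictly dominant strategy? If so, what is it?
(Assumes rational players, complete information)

No strictly dominant strategy exists for Player 1

Work:
A strategy strictly dominates another if it gives a strictly higher payoff against every opponent action. Compare each pair of P1's strategies column-by-column:
  A vs B: [2 vs 7, 7 vs 4, 6 vs 4] → A does not strictly dominate B (column X: 2 ≤ 7)
  A vs C: [2 vs 1, 7 vs 7, 6 vs 6] → A does not strictly dominate C (column Y: 7 ≤ 7)
  B vs A: [7 vs 2, 4 vs 7, 4 vs 6] → B does not strictly dominate A (column Y: 4 ≤ 7)
  B vs C: [7 vs 1, 4 vs 7, 4 vs 6] → B does not strictly dominate C (column Y: 4 ≤ 7)
  C vs A: [1 vs 2, 7 vs 7, 6 vs 6] → C does not strictly dominate A (column X: 1 ≤ 2)
  C vs B: [1 vs 7, 7 vs 4, 6 vs 4] → C does not strictly dominate B (column X: 1 ≤ 7)
No single strategy strictly dominates all others → no strictly dominant strategy.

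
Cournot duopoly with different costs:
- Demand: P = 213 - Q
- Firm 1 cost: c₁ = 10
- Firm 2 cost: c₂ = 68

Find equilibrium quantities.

q₁* = 87.0, q₂* = 29.0

Work:
Reaction: q₁ = (213 - 10 - q₂)/2
Reaction: q₂ = (213 - 68 - q₁)/2
Solve simultaneously:
q₁* = (213 - 2×10 + 68)/3 = 87.0
q₂* = (213 - 2×68 + 10)/3 = 29.0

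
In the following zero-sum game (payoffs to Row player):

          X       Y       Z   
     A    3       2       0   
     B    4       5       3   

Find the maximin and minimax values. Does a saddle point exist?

Maximin = 3, Minimax = 3, Saddle: True

Work:
Row minimums: [0, 3] → maximin = 3
Column maximums: [4, 5, 3] → minimax = 3
Saddle point exists! Game value = 3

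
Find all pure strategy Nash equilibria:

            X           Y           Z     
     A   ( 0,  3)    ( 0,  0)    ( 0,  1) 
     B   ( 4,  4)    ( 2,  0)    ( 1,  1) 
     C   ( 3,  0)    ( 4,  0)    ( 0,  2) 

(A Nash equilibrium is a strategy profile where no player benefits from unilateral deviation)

Nash equilibrium: (B, X)

Work:
Best responses:
  P1 vs X: payoffs [0, 4, 3] → best response B (payoff 4)
  P1 vs Y: payoffs [0, 2, 4] → best response C (payoff 4)
  P1 vs Z: payoffs [0, 1, 0] → best response B (payoff 1)
  P2 vs A: payoffs [3, 0, 1] → best response X (payoff 3)
  P2 vs B: payoffs [4, 0, 1] → best response X (payoff 4)
  P2 vs C: payoffs [0, 0, 2] → best response Z (payoff 2)
Mutual best responses: (B,X) → Nash equilibria.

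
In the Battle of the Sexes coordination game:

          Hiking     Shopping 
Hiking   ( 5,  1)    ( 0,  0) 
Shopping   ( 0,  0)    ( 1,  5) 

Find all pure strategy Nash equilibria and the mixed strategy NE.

Pure NE: (Hiking, Hiking) and (Shopping, Shopping); Mixed NE: p = 0.8333, q = 0.1667

Work:
Check pure NE:
(Hiking, Hiking): (5, 1) - no unilateral deviation beneficial
(Shopping, Shopping): (1, 5) - no unilateral deviation beneficial
Mixed NE: P1 plays Hiking with p = 0.8333, P2 plays Hiking with q = 0.1667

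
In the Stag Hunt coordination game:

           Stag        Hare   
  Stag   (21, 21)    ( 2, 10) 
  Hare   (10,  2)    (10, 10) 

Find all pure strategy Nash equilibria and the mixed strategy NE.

Pure NE: (Stag, Stag) and (Hare, Hare); Mixed NE: p = 0.4211, q = 0.4211

Work:
Check pure NE:
(Stag, Stag): (21, 21) - no unilateral deviation beneficial
(Hare, Hare): (10, 10) - no unilateral deviation beneficial
Mixed NE: P1 plays Stag with p = 0.4211, P2 plays Stag with q = 0.4211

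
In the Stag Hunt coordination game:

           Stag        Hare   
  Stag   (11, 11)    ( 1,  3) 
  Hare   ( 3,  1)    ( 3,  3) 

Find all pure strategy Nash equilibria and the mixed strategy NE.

Pure NE: (Stag, Stag) and (Hare, Hare); Mixed NE: p = 0.2, q = 0.2

Work:
Check pure NE:
(Stag, Stag): (11, 11) - no unilateral deviation beneficial
(Hare, Hare): (3, 3) - no unilateral deviation beneficial
Mixed NE: P1 plays Stag with p = 0.2, P2 plays Stag with q = 0.2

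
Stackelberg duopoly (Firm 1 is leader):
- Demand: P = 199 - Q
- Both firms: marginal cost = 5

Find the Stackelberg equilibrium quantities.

q₁* (leader) = 97.0, q₂* (follower) = 48.5

Work:
Follower's reaction: q₂ = (a - c - q₁)/2
Leader substitutes: π₁ = q₁·(a - q₁ - (a-c-q₁)/2 - c)
FOC: q₁* = (199 - 5)/2 = 97.00
Then: q₂* = (199 - 5 - 97.0)/2 = 48.50
Leader has first-mover advantage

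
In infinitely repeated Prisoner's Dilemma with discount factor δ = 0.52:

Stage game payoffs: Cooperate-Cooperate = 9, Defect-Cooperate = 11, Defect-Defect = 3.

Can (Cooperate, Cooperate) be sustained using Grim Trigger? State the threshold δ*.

δ* = 0.25; since δ = 0.52 ≥ 0.25, cooperation can be sustained

Work:
For Grim Trigger:
Cooperate forever: 9/(1-δ)
Defect then punished: 11 + 3·δ/(1-δ)
Need: 9/(1-δ) ≥ 11 + 3·δ/(1-δ)
Solving: δ ≥ (T-R)/(T-P) = (11-9)/(11-3) = 0.25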